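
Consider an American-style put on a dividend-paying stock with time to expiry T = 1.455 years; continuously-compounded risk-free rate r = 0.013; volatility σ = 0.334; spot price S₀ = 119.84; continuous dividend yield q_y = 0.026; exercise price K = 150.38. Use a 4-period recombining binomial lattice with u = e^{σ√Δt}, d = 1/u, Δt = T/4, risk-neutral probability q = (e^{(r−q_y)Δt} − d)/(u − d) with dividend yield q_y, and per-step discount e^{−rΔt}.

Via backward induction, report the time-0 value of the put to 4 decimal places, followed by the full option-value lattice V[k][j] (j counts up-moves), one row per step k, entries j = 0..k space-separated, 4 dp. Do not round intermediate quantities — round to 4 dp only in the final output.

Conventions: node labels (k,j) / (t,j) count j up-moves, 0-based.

price = 41.8158
tree:
41.8158
55.4546 24.7809
70.4174 36.8696 9.5490
84.8941 52.6174 17.0771 0.0000
96.8419 70.2800 30.5400 0.0000 0.0000

Δt=0.36375  u=1.22316  d=0.81755  q=0.43818  discount=0.99528
step 4 (expiry): payoffs max(K−S,0) = 96.8419 70.2800 30.5400 0.0000 0.0000
k=3: (k=3,j=0): S=65.4859, K−S=84.8941, hold=84.8011 ⇒ V=84.8941 exercise | (k=3,j=1): S=97.9754, K−S=52.4046, hold=52.6174 ⇒ V=52.6174 continue | (k=3,j=2): S=146.5840, K−S=3.7960, hold=17.0771 ⇒ V=17.0771 continue | (k=3,j=3): S=219.3088, K−S=0.0000, hold=0.0000 ⇒ V=0.0000 continue
k=2: (k=2,j=0): S=80.1000, K−S=70.2800, hold=70.4174 ⇒ V=70.4174 continue | (k=2,j=1): S=119.8400, K−S=30.5400, hold=36.8696 ⇒ V=36.8696 continue | (k=2,j=2): S=179.2963, K−S=0.0000, hold=9.5490 ⇒ V=9.5490 continue
k=1: (k=1,j=0): S=97.9754, K−S=52.4046, hold=55.4546 ⇒ V=55.4546 continue | (k=1,j=1): S=146.5840, K−S=3.7960, hold=24.7809 ⇒ V=24.7809 continue
k=0: (k=0,j=0): S=119.8400, K−S=30.5400, hold=41.8158 ⇒ V=41.8158 continue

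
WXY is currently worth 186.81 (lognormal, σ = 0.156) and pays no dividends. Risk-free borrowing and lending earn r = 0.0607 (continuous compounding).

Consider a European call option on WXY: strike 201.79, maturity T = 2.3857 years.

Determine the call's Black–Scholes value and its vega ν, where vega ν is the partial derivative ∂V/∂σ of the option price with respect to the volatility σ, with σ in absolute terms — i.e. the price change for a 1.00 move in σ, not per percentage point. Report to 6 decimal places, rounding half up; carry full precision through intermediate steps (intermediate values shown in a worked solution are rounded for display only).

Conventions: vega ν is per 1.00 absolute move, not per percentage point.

price = 24.115488
ν = 106.203843

σ√T = 0.156·√2.3857 = 0.240953
d₁ = (ln(S/K) + (r+σ²/2)T) / (σ√T) = (ln(186.81/201.79) + (0.0607+0.156²/2)·2.3857) / 0.240953 = (-0.077135 + 0.173841) / 0.240953 = 0.401347
d₂ = d₁ − σ√T = 0.401347 − 0.240953 = 0.160393
e^{−rT} = 0.865185
N(d₁) = 0.655917,  N(d₂) = 0.563714
Call price V = S·N(d₁) − K·e^{−rT}·N(d₂) = 122.531948 − 98.416460 = 24.115488
φ(d₁) = (1/√(2π))·e^{−d₁²/2} = 0.368072
ν = S·φ(d₁)·√T = 106.203843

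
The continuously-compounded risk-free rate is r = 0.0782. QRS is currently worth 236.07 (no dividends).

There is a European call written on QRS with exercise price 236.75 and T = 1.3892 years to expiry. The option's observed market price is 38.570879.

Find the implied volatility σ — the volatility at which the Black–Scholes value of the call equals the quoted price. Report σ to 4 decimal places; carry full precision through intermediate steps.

sigma = 0.2377

At σ = 0.2377 the Black–Scholes value reproduces the quote:
σ√T = 0.2377·√1.3892 = 0.280164
d₁ = (ln(S/K) + (r+σ²/2)T) / (σ√T) = (ln(236.07/236.75) + (0.0782+0.2377²/2)·1.3892) / 0.280164 = (-0.002876 + 0.147881) / 0.280164 = 0.517572
d₂ = d₁ − σ√T = 0.517572 − 0.280164 = 0.237409
e^{−rT} = 0.897057
N(d₁) = 0.697622,  N(d₂) = 0.593830
V = S·N(d₁) − K·e^{−rT}·N(d₂) = 164.687542 − 126.116664 = 38.570879 (the quoted price), and the Black–Scholes price is strictly increasing in σ, so σ is unique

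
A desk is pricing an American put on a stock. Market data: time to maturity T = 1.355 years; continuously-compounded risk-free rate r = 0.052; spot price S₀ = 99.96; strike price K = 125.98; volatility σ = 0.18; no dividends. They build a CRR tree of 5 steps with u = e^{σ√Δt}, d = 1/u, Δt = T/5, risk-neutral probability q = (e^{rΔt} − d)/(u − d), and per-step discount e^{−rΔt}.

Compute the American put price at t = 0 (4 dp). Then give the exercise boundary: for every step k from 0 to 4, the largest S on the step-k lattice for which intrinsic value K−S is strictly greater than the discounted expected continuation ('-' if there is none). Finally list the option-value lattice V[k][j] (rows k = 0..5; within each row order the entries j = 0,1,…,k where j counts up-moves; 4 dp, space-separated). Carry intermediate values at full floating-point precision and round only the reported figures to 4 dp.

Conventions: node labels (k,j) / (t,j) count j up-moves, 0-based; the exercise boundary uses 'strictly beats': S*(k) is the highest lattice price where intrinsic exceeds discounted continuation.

params: Δt=0.27100 u=1.09823 d=0.91055 q=0.55221 e^(-rΔt)=0.98601
t_5 payoffs: 63.4122 50.5158 34.9612 16.2005 0.0000 0.0000
t_4: node(4,0) S=68.7141 payoff=57.2659 vs cont=55.5030 → 57.2659 [stop]  node(4,1) S=82.8774 payoff=43.1026 vs cont=41.3397 → 43.1026 [stop]  node(4,2) S=99.9600 payoff=26.0200 vs cont=24.2571 → 26.0200 [stop]  node(4,3) S=120.5636 payoff=5.4164 vs cont=7.1530 → 7.1530 [wait]  node(4,4) S=145.4141 payoff=0.0000 vs cont=0.0000 → 0.0000 [wait]  ⇒ S*(4)=99.9600
t_3: node(3,0) S=75.4642 payoff=50.5158 vs cont=48.7529 → 50.5158 [stop]  node(3,1) S=91.0188 payoff=34.9612 vs cont=33.1983 → 34.9612 [stop]  node(3,2) S=109.7795 payoff=16.2005 vs cont=15.3832 → 16.2005 [stop]  node(3,3) S=132.4071 payoff=0.0000 vs cont=3.1582 → 3.1582 [wait]  ⇒ S*(3)=109.7795
t_2: node(2,0) S=82.8774 payoff=43.1026 vs cont=41.3397 → 43.1026 [stop]  node(2,1) S=99.9600 payoff=26.0200 vs cont=24.2571 → 26.0200 [stop]  node(2,2) S=120.5636 payoff=5.4164 vs cont=8.8725 → 8.8725 [wait]  ⇒ S*(2)=99.9600
t_1: node(1,0) S=91.0188 payoff=34.9612 vs cont=33.1983 → 34.9612 [stop]  node(1,1) S=109.7795 payoff=16.2005 vs cont=16.3194 → 16.3194 [wait]  ⇒ S*(1)=91.0188
t_0: node(0,0) S=99.9600 payoff=26.0200 vs cont=24.3219 → 26.0200 [stop]  ⇒ S*(0)=99.9600

price = 26.0200
boundary = 99.9600 91.0188 99.9600 109.7795 99.9600
tree:
26.0200
34.9612 16.3194
43.1026 26.0200 8.8725
50.5158 34.9612 16.2005 3.1582
57.2659 43.1026 26.0200 7.1530 0.0000
63.4122 50.5158 34.9612 16.2005 0.0000 0.0000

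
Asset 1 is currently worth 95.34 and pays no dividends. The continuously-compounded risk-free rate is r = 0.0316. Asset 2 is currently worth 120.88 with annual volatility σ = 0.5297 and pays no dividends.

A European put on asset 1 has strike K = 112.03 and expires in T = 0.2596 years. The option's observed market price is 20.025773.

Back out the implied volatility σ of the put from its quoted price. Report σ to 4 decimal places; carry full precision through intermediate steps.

sigma = 0.4916

At σ = 0.4916 the Black–Scholes value reproduces the quote:
σ√T = 0.4916·√0.2596 = 0.250475
d₁ = (ln(S/K) + (r+σ²/2)T) / (σ√T) = (ln(95.34/112.03) + (0.0316+0.4916²/2)·0.2596) / 0.250475 = (-0.161317 + 0.039572) / 0.250475 = -0.486057
d₂ = d₁ − σ√T = -0.486057 − 0.250475 = -0.736532
e^{−rT} = 0.991830
N(−d₁) = 0.686537,  N(−d₂) = 0.769296
V = K·e^{−rT}·N(−d₂) − S·N(−d₁) = 85.480170 − 65.454397 = 20.025773 (matching the quote); vega is positive throughout, so no other σ reproduces this price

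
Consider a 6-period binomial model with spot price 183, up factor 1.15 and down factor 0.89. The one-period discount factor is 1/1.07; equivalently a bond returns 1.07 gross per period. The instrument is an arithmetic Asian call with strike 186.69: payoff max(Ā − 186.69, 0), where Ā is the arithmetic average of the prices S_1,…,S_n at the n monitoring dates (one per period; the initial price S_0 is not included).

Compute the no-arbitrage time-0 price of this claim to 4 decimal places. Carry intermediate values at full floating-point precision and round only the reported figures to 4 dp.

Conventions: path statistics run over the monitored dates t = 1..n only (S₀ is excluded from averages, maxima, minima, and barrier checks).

Set p* = 0.6923 (from d < R < u); the path-dependent value is the discounted p*-expectation over all price paths.
Enumerate all 2^6 = 64 price paths (U = up ×1.15, D = down ×0.89); each path with k up-moves has probability p*^k·(1−p*)^(6−k).
DDDDDD: Ā=124.1313, payoff=0.0000, prob=0.000849
UDDDDD: Ā=160.3944, payoff=0.0000, prob=0.001909
DUDDDD: Ā=152.4644, payoff=0.0000, prob=0.001909
UUDDDD: Ā=197.0045, payoff=10.3145, prob=0.004296
DDUDDD: Ā=145.4067, payoff=0.0000, prob=0.001909
UDUDDD: Ā=187.8850, payoff=1.1950, prob=0.004296
DUUDDD: Ā=179.9550, payoff=0.0000, prob=0.004296
UUUDDD: Ā=232.5262, payoff=45.8362, prob=0.009666
DDDUDD: Ā=139.1253, payoff=0.0000, prob=0.001909
UDDUDD: Ā=179.7687, payoff=0.0000, prob=0.004296
DUDUDD: Ā=171.8387, payoff=0.0000, prob=0.004296
UUDUDD: Ā=222.0387, payoff=35.3487, prob=0.009666
DDUUDD: Ā=164.7810, payoff=0.0000, prob=0.004296
UDUUDD: Ā=212.9192, payoff=26.2292, prob=0.009666
DUUUDD: Ā=204.9892, payoff=18.2992, prob=0.009666
UUUUDD: Ā=264.8737, payoff=78.1837, prob=0.021749
DDDDUD: Ā=133.5349, payoff=0.0000, prob=0.001909
UDDDUD: Ā=172.5451, payoff=0.0000, prob=0.004296
DUDDUD: Ā=164.6151, payoff=0.0000, prob=0.004296
UUDDUD: Ā=212.7049, payoff=26.0149, prob=0.009666
DDUDUD: Ā=157.5574, payoff=0.0000, prob=0.004296
UDUDUD: Ā=203.5854, payoff=16.8954, prob=0.009666
DUUDUD: Ā=195.6554, payoff=8.9654, prob=0.009666
UUUDUD: Ā=252.8132, payoff=66.1232, prob=0.021749
DDDUUD: Ā=151.2761, payoff=0.0000, prob=0.004296
UDDUUD: Ā=195.4691, payoff=8.7791, prob=0.009666
DUDUUD: Ā=187.5391, payoff=0.8491, prob=0.009666
UUDUUD: Ā=242.3258, payoff=55.6358, prob=0.021749
DDUUUD: Ā=180.4814, payoff=0.0000, prob=0.009666
UDUUUD: Ā=233.2063, payoff=46.5163, prob=0.021749
DUUUUD: Ā=225.2763, payoff=38.5863, prob=0.021749
UUUUUD: Ā=291.0873, payoff=104.3973, prob=0.048934
DDDDDU: Ā=128.5595, payoff=0.0000, prob=0.001909
UDDDDU: Ā=166.1162, payoff=0.0000, prob=0.004296
DUDDDU: Ā=158.1862, payoff=0.0000, prob=0.004296
UUDDDU: Ā=204.3978, payoff=17.7078, prob=0.009666
DDUDDU: Ā=151.1285, payoff=0.0000, prob=0.004296
UDUDDU: Ā=195.2783, payoff=8.5883, prob=0.009666
DUUDDU: Ā=187.3483, payoff=0.6583, prob=0.009666
UUUDDU: Ā=242.0793, payoff=55.3893, prob=0.021749
DDDUDU: Ā=144.8471, payoff=0.0000, prob=0.004296
UDDUDU: Ā=187.1620, payoff=0.4720, prob=0.009666
DUDUDU: Ā=179.2320, payoff=0.0000, prob=0.009666
UUDUDU: Ā=231.5919, payoff=44.9019, prob=0.021749
DDUUDU: Ā=172.1743, payoff=0.0000, prob=0.009666
UDUUDU: Ā=222.4724, payoff=35.7824, prob=0.021749
DUUUDU: Ā=214.5424, payoff=27.8524, prob=0.021749
UUUUDU: Ā=277.2177, payoff=90.5277, prob=0.048934
DDDDUU: Ā=139.2567, payoff=0.0000, prob=0.004296
UDDDUU: Ā=179.9384, payoff=0.0000, prob=0.009666
DUDDUU: Ā=172.0084, payoff=0.0000, prob=0.009666
UUDDUU: Ā=222.2581, payoff=35.5681, prob=0.021749
DDUDUU: Ā=164.9507, payoff=0.0000, prob=0.009666
UDUDUU: Ā=213.1386, payoff=26.4486, prob=0.021749
DUUDUU: Ā=205.2086, payoff=18.5186, prob=0.021749
UUUDUU: Ā=265.1572, payoff=78.4672, prob=0.048934
DDDUUU: Ā=158.6694, payoff=0.0000, prob=0.009666
UDDUUU: Ā=205.0222, payoff=18.3322, prob=0.021749
DUDUUU: Ā=197.0922, payoff=10.4022, prob=0.021749
UUDUUU: Ā=254.6697, payoff=67.9797, prob=0.048934
DDUUUU: Ā=190.0345, payoff=3.3445, prob=0.021749
UDUUUU: Ā=245.5502, payoff=58.8602, prob=0.048934
DUUUUU: Ā=237.6202, payoff=50.9302, prob=0.048934
UUUUUU: Ā=307.0374, payoff=120.3474, prob=0.110102
Price = Σ prob·payoff / R^6 = 49.665596 / 1.500730 = 33.0943

price = 33.0943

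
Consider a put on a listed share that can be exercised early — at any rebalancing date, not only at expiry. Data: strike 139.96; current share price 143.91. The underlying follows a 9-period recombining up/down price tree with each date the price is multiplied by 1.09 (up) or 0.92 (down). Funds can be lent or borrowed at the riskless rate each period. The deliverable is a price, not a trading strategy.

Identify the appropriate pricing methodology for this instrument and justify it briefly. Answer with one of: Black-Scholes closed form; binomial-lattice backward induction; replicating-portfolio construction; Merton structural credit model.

Key observation: early exercise of the strike-139.96 put must be checked at each of the 9 dates (spot 143.91), which forces a node-by-node comparison of intrinsic and continuation value backward from expiry.

framework: binomial-lattice backward induction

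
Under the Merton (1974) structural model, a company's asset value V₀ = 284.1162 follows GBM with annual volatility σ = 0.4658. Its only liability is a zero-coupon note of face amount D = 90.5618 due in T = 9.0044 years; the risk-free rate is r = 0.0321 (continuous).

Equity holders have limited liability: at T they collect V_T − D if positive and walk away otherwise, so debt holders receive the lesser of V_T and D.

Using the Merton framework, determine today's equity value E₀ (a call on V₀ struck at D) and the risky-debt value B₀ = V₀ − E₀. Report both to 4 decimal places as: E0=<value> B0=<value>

E0=229.4939 B0=54.6223

With assets at 284.1162 and a single debt payment of 90.5618 at 9.0044 years:
d₁ = [ln(V₀/D) + (r + σ²/2)T] / (σ√T)
   = [ln(284.1162/90.5618) + (0.0321 + 0.5·0.4658²)·9.0044] / (0.4658·√9.0044)
   = [1.143351 + 1.265882] / 1.397742 = 1.723661
d₂ = d₁ − σ√T = 1.723661 − 1.397742 = 0.325920
N(d₁) = 0.957615,  N(d₂) = 0.627757,  e^(−rT) = 0.748981
E₀ = V₀·N(d₁) − D·e^(−rT)·N(d₂)
   = 284.1162·0.957615 − 90.5618·0.748981·0.627757 = 229.493855
B₀ = V₀ − E₀ = 284.1162 − 229.493855 = 54.622345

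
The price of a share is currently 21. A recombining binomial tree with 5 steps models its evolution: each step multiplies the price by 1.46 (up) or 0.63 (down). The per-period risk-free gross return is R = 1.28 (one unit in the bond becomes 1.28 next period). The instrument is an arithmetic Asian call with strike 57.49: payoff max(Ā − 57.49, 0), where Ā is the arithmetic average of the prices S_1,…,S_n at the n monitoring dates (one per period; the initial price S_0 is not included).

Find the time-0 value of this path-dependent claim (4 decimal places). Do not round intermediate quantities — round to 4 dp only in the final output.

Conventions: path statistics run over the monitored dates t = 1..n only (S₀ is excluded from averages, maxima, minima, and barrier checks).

price = 1.5519

With p* = (R−d)/(u−d) = 0.7831, sum probability × payoff across the paths and divide by R^5.
Enumerate all 2^5 = 32 price paths (U = up ×1.46, D = down ×0.63); each path with k up-moves has probability p*^k·(1−p*)^(5−k).
DDDDD: Ā=6.4416, payoff=0.0000, prob=0.000480
UDDDD: Ā=14.9282, payoff=0.0000, prob=0.001732
DUDDD: Ā=11.4422, payoff=0.0000, prob=0.001732
UUDDD: Ā=26.5169, payoff=0.0000, prob=0.006255
DDUDD: Ā=9.2460, payoff=0.0000, prob=0.001732
UDUDD: Ā=21.4273, payoff=0.0000, prob=0.006255
DUUDD: Ā=17.9413, payoff=0.0000, prob=0.006255
UUUDD: Ā=41.5783, payoff=0.0000, prob=0.022589
DDDUD: Ā=7.8624, payoff=0.0000, prob=0.001732
UDDUD: Ā=18.2209, payoff=0.0000, prob=0.006255
DUDUD: Ā=14.7349, payoff=0.0000, prob=0.006255
UUDUD: Ā=34.1475, payoff=0.0000, prob=0.022589
DDUUD: Ā=12.5387, payoff=0.0000, prob=0.006255
UDUUD: Ā=29.0580, payoff=0.0000, prob=0.022589
DUUUD: Ā=25.5720, payoff=0.0000, prob=0.022589
UUUUD: Ā=59.2620, payoff=1.7720, prob=0.081571
DDDDU: Ā=6.9908, payoff=0.0000, prob=0.001732
UDDDU: Ā=16.2008, payoff=0.0000, prob=0.006255
DUDDU: Ā=12.7148, payoff=0.0000, prob=0.006255
UUDDU: Ā=29.4661, payoff=0.0000, prob=0.022589
DDUDU: Ā=10.5187, payoff=0.0000, prob=0.006255
UDUDU: Ā=24.3766, payoff=0.0000, prob=0.022589
DUUDU: Ā=20.8906, payoff=0.0000, prob=0.022589
UUUDU: Ā=48.4131, payoff=0.0000, prob=0.081571
DDDUU: Ā=9.1351, payoff=0.0000, prob=0.006255
UDDUU: Ā=21.1702, payoff=0.0000, prob=0.022589
DUDUU: Ā=17.6842, payoff=0.0000, prob=0.022589
UUDUU: Ā=40.9823, payoff=0.0000, prob=0.081571
DDUUU: Ā=15.4880, payoff=0.0000, prob=0.022589
UDUUU: Ā=35.8928, payoff=0.0000, prob=0.081571
DUUUU: Ā=32.4068, payoff=0.0000, prob=0.081571
UUUUU: Ā=75.1014, payoff=17.6114, prob=0.294562
Price = Σ prob·payoff / R^5 = 5.332185 / 3.435974 = 1.5519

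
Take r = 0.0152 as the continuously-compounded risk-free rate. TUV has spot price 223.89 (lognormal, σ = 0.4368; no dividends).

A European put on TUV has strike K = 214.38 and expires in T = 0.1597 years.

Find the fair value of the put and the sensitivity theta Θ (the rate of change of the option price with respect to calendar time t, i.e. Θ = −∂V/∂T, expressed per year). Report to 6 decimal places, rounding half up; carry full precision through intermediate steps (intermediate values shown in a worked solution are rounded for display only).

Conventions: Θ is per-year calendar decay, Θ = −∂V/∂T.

price = 10.728068
Θ = -44.517280

σ√T = 0.4368·√0.1597 = 0.174556
d₁ = (ln(S/K) + (r+σ²/2)T) / (σ√T) = (ln(223.89/214.38) + (0.0152+0.4368²/2)·0.1597) / 0.174556 = (0.043405 + 0.017662) / 0.174556 = 0.349842
d₂ = d₁ − σ√T = 0.349842 − 0.174556 = 0.175286
e^{−rT} = 0.997576
N(−d₁) = 0.363229,  N(−d₂) = 0.430427
Put price V = K·e^{−rT}·N(−d₂) − S·N(−d₁) = 92.051320 − 81.323252 = 10.728068
φ(d₁) = (1/√(2π))·e^{−d₁²/2} = 0.375261
Θ = −S·φ(d₁)·σ/(2√T) + r·K·e^{−rT}·N(−d₂) = −45.916460 + 1.399180 = -44.517280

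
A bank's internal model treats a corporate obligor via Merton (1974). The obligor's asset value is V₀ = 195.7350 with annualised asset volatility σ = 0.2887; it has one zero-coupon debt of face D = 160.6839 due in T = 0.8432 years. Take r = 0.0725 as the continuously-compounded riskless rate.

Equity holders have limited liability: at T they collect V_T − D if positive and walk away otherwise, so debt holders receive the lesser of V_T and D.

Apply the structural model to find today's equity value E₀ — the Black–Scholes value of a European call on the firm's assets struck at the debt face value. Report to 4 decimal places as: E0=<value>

E0=48.5419

Equity is a call on the firm's assets struck at D = 160.6839:
d₁ = [ln(V₀/D) + (r + σ²/2)T] / (σ√T)
   = [ln(195.7350/160.6839) + (0.0725 + 0.5·0.2887²)·0.8432] / (0.2887·√0.8432)
   = [0.197323 + 0.096271] / 0.265101 = 1.107478
d₂ = d₁ − σ√T = 1.107478 − 0.265101 = 0.842377
N(d₁) = 0.865956,  N(d₂) = 0.800211,  e^(−rT) = 0.940699
E₀ = V₀·N(d₁) − D·e^(−rT)·N(d₂)
   = 195.7350·0.865956 − 160.6839·0.940699·0.800211 = 48.541856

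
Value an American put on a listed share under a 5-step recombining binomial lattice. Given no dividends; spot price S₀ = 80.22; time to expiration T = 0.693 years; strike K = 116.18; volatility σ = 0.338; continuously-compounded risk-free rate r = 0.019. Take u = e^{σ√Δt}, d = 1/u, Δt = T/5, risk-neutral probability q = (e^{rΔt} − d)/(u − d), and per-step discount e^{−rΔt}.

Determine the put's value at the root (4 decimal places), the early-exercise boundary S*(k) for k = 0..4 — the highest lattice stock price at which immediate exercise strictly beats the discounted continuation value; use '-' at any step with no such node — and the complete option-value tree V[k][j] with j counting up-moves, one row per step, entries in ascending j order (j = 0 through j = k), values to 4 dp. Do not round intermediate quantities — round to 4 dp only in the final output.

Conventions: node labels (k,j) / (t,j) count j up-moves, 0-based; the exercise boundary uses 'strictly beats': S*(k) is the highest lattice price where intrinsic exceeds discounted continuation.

Δt=0.13860  u=1.13409  d=0.88176  q=0.47903  discount=0.99737
step 5 (expiry): payoffs max(K−S,0) = 73.4200 61.1834 45.4451 25.2030 0.0000 0.0000
step 4: (k=4,j=0): S=48.4938, K−S=67.6862, hold=67.3806 ⇒ V=67.6862 exercise | (k=4,j=1): S=62.3713, K−S=53.8087, hold=53.5032 ⇒ V=53.8087 exercise | (k=4,j=2): S=80.2200, K−S=35.9600, hold=35.6545 ⇒ V=35.9600 exercise | (k=4,j=3): S=103.1765, K−S=13.0035, hold=13.0954 ⇒ V=13.0954 continue | (k=4,j=4): S=132.7024, K−S=0.0000, hold=0.0000 ⇒ V=0.0000 continue  boundary S*=80.2200
step 3: (k=3,j=0): S=54.9966, K−S=61.1834, hold=60.8779 ⇒ V=61.1834 exercise | (k=3,j=1): S=70.7349, K−S=45.4451, hold=45.1396 ⇒ V=45.4451 exercise | (k=3,j=2): S=90.9770, K−S=25.2030, hold=24.9413 ⇒ V=25.2030 exercise | (k=3,j=3): S=117.0118, K−S=0.0000, hold=6.8043 ⇒ V=6.8043 continue  boundary S*=90.9770
step 2: (k=2,j=0): S=62.3713, K−S=53.8087, hold=53.5032 ⇒ V=53.8087 exercise | (k=2,j=1): S=80.2200, K−S=35.9600, hold=35.6545 ⇒ V=35.9600 exercise | (k=2,j=2): S=103.1765, K−S=13.0035, hold=16.3463 ⇒ V=16.3463 continue  boundary S*=80.2200
step 1: (k=1,j=0): S=70.7349, K−S=45.4451, hold=45.1396 ⇒ V=45.4451 exercise | (k=1,j=1): S=90.9770, K−S=25.2030, hold=26.4945 ⇒ V=26.4945 continue  boundary S*=70.7349
step 0: (k=0,j=0): S=80.2200, K−S=35.9600, hold=36.2715 ⇒ V=36.2715 continue  boundary S*=-

price = 36.2715
boundary = - 70.7349 80.2200 90.9770 80.2200
tree:
36.2715
45.4451 26.4945
53.8087 35.9600 16.3463
61.1834 45.4451 25.2030 6.8043
67.6862 53.8087 35.9600 13.0954 0.0000
73.4200 61.1834 45.4451 25.2030 0.0000 0.0000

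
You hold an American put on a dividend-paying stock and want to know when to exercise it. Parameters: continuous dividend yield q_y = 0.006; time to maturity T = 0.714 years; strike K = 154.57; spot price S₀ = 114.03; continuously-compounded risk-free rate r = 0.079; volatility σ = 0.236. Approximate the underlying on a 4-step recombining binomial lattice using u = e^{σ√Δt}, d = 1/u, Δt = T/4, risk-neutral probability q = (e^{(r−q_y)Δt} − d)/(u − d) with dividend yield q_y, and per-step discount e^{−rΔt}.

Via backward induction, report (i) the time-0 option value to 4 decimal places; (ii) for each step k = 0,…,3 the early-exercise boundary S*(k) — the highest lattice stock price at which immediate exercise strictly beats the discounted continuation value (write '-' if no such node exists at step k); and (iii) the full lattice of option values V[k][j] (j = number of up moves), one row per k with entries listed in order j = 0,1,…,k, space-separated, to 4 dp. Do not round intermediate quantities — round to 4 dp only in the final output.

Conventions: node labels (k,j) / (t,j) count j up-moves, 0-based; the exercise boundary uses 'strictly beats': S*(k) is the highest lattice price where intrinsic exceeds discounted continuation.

price = 40.5400
boundary = 114.0300 125.9859 114.0300 125.9859
tree:
40.5400
51.3613 28.5841
61.1556 40.5400 16.6552
70.0205 51.3613 28.5841 6.9619
78.0442 61.1556 40.5400 15.3747 0.0000

params: Δt=0.17850 u=1.10485 d=0.90510 q=0.54076 e^(-rΔt)=0.98600
t_4 payoffs: 78.0442 61.1556 40.5400 15.3747 0.0000
t_3: node(3,0) S=84.5495 payoff=70.0205 vs cont=67.9467 → 70.0205 [stop]  node(3,1) S=103.2087 payoff=51.3613 vs cont=49.3074 → 51.3613 [stop]  node(3,2) S=125.9859 payoff=28.5841 vs cont=26.5546 → 28.5841 [stop]  node(3,3) S=153.7897 payoff=0.7803 vs cont=6.9619 → 6.9619 [wait]  ⇒ S*(3)=125.9859
t_2: node(2,0) S=93.4144 payoff=61.1556 vs cont=59.0913 → 61.1556 [stop]  node(2,1) S=114.0300 payoff=40.5400 vs cont=38.4977 → 40.5400 [stop]  node(2,2) S=139.1953 payoff=15.3747 vs cont=16.6552 → 16.6552 [wait]  ⇒ S*(2)=114.0300
t_1: node(1,0) S=103.2087 payoff=51.3613 vs cont=49.3074 → 51.3613 [stop]  node(1,1) S=125.9859 payoff=28.5841 vs cont=27.2374 → 28.5841 [stop]  ⇒ S*(1)=125.9859
t_0: node(0,0) S=114.0300 payoff=40.5400 vs cont=38.4977 → 40.5400 [stop]  ⇒ S*(0)=114.0300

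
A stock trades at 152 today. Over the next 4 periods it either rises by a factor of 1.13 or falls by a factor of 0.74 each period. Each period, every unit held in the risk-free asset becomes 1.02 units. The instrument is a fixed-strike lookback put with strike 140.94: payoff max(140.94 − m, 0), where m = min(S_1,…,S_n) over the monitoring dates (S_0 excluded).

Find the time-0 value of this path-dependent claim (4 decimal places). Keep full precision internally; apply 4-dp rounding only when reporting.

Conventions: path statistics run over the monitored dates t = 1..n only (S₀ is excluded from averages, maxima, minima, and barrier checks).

price = 18.6792

With p* = (R−d)/(u−d) = 0.7179, sum probability × payoff across the paths and divide by R^4.
Enumerate all 2^4 = 16 price paths (U = up ×1.13, D = down ×0.74); each path with k up-moves has probability p*^k·(1−p*)^(4−k).
DDDD: m=45.5796, payoff=95.3604, prob=0.006329
UDDD: m=69.6013, payoff=71.3387, prob=0.016109
DUDD: m=69.6013, payoff=71.3387, prob=0.016109
UUDD: m=106.2830, payoff=34.6570, prob=0.041006
DDUD: m=69.6013, payoff=71.3387, prob=0.016109
UDUD: m=106.2830, payoff=34.6570, prob=0.041006
DUUD: m=106.2830, payoff=34.6570, prob=0.041006
UUUD: m=162.2971, payoff=0.0000, prob=0.104378
DDDU: m=61.5940, payoff=79.3460, prob=0.016109
UDDU: m=94.0558, payoff=46.8842, prob=0.041006
DUDU: m=94.0558, payoff=46.8842, prob=0.041006
UUDU: m=143.6257, payoff=0.0000, prob=0.104378
DDUU: m=83.2352, payoff=57.7048, prob=0.041006
UDUU: m=127.1024, payoff=13.8376, prob=0.104378
DUUU: m=112.4800, payoff=28.4600, prob=0.104378
UUUU: m=171.7600, payoff=0.0000, prob=0.265689
Price = Σ prob·payoff / R^4 = 20.218944 / 1.082432 = 18.6792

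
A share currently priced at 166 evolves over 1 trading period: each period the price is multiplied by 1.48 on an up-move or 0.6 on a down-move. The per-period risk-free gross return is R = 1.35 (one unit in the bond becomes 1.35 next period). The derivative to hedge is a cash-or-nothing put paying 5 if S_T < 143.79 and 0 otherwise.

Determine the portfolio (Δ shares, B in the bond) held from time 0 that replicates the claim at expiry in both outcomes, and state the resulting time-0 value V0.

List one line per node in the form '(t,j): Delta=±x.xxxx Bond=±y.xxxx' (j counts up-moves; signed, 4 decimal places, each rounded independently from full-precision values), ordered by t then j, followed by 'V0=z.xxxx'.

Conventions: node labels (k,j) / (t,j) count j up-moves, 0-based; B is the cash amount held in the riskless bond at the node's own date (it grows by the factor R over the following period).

(0,0): Delta=-0.0342 Bond=6.2290
V0=0.5471

No-arbitrage ⇒ martingale measure with p* = (R−d)/(u−d) = 0.8523.
Payoffs at expiry: V(1,0)=5.0000, V(1,1)=0.0000
  t=0,j=0: stock 166.0000 → up 245.6800 (V=0.0000), down 99.6000 (V=5.0000). Price 0.5471; hedge Δ=-0.0342, bond B=6.2290.
Sanity check at the root: Δ(0,0)·S0 + B(0,0) reproduces V0 = 0.5471.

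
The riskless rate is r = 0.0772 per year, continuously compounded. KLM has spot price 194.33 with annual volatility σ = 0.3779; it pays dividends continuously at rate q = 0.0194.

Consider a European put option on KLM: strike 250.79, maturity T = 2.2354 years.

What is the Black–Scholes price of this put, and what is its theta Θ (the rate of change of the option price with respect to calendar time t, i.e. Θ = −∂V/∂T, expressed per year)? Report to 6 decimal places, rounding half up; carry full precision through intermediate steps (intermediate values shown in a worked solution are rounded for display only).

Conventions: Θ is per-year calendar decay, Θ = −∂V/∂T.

price = 57.707353
Θ = 0.211485

σ√T = 0.3779·√2.2354 = 0.565008
d₁ = (ln(S/K) + (r−q+σ²/2)T) / (σ√T) = (ln(194.33/250.79) + (0.0772−0.0194+0.3779²/2)·2.2354) / 0.565008 = (-0.255058 + 0.288823) / 0.565008 = 0.059760
d₂ = d₁ − σ√T = 0.059760 − 0.565008 = -0.505248
e^{−rT} = 0.841497
e^{−qT} = 0.957560
N(−d₁) = 0.476173,  N(−d₂) = 0.693308
Put price V = K·e^{−rT}·N(−d₂) − S·e^{−qT}·N(−d₁) = 146.314962 − 88.607609 = 57.707353
φ(d₁) = (1/√(2π))·e^{−d₁²/2} = 0.398231
Θ = −S·e^{−qT}·φ(d₁)·σ/(2√T) − q·S·e^{−qT}·N(−d₁) + r·K·e^{−rT}·N(−d₂) = −9.365043 − 1.718988 + 11.295515 = 0.211485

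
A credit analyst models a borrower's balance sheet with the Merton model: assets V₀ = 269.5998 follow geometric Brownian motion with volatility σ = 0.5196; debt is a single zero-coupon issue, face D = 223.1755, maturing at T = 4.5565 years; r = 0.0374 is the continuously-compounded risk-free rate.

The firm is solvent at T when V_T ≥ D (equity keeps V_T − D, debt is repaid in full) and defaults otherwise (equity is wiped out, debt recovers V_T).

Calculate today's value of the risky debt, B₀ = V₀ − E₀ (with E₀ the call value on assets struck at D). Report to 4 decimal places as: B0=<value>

Work the structural quantities from V₀ = 269.5998 against face 223.1755:
d₁ = [ln(V₀/D) + (r + σ²/2)T] / (σ√T)
   = [ln(269.5998/223.1755) + (0.0374 + 0.5·0.5196²)·4.5565] / (0.5196·√4.5565)
   = [0.188980 + 0.785505] / 1.109136 = 0.878598
d₂ = d₁ − σ√T = 0.878598 − 1.109136 = -0.230538
N(d₁) = 0.810190,  N(d₂) = 0.408837,  e^(−rT) = 0.843316
E₀ = V₀·N(d₁) − D·e^(−rT)·N(d₂)
   = 269.5998·0.810190 − 223.1755·0.843316·0.408837 = 141.480978
B₀ = V₀ − E₀ = 269.5998 − 141.480978 = 128.118822

B0=128.1188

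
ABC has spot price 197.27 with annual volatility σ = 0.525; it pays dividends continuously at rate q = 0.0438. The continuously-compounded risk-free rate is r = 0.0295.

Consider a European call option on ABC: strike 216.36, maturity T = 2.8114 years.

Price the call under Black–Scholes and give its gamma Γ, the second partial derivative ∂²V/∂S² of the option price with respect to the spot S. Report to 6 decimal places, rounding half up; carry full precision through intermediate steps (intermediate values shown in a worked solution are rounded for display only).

price = 51.844835
Γ = 0.001948

σ√T = 0.525·√2.8114 = 0.880280
d₁ = (ln(S/K) + (r−q+σ²/2)T) / (σ√T) = (ln(197.27/216.36) + (0.0295−0.0438+0.525²/2)·2.8114) / 0.880280 = (-0.092370 + 0.347243) / 0.880280 = 0.289536
d₂ = d₁ − σ√T = 0.289536 − 0.880280 = -0.590743
e^{−rT} = 0.920410
e^{−qT} = 0.884140
N(d₁) = 0.613914,  N(d₂) = 0.277346
Call price V = S·e^{−qT}·N(d₁) − K·e^{−rT}·N(d₂) = 107.075509 − 55.230674 = 51.844835
φ(d₁) = (1/√(2π))·e^{−d₁²/2} = 0.382566
Γ = e^{−qT}·φ(d₁) / (S·σ·√T) = 0.001948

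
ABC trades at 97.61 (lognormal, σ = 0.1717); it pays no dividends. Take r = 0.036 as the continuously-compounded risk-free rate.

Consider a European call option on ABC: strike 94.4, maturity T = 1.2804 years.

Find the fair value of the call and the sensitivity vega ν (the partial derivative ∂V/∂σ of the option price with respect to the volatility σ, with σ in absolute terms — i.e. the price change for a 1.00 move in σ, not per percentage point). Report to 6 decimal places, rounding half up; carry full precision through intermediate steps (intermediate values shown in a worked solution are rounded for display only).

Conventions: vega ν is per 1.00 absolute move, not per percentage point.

price = 11.594393
ν = 38.758679

σ√T = 0.1717·√1.2804 = 0.194287
d₁ = (ln(S/K) + (r+σ²/2)T) / (σ√T) = (ln(97.61/94.4) + (0.036+0.1717²/2)·1.2804) / 0.194287 = (0.033439 + 0.064968) / 0.194287 = 0.506504
d₂ = d₁ − σ√T = 0.506504 − 0.194287 = 0.312217
e^{−rT} = 0.954952
N(d₁) = 0.693748,  N(d₂) = 0.622562
Call price V = S·N(d₁) − K·e^{−rT}·N(d₂) = 67.716786 − 56.122393 = 11.594393
φ(d₁) = (1/√(2π))·e^{−d₁²/2} = 0.350915
ν = S·φ(d₁)·√T = 38.758679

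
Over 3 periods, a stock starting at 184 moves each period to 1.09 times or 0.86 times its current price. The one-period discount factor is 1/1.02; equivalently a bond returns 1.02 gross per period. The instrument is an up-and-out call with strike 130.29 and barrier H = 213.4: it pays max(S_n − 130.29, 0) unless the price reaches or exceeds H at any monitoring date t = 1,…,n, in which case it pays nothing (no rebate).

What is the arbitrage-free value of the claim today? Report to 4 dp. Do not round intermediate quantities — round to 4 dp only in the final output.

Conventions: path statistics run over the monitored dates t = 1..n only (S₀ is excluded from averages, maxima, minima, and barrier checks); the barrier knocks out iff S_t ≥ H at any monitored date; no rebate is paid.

price = 19.3073

Under the martingale measure an up-move has probability p* = 0.6957; value the claim as the probability-weighted average of per-path payoffs, discounted 3 periods at R = 1.02.
Enumerate all 2^3 = 8 price paths (U = up ×1.09, D = down ×0.86); each path with k up-moves has probability p*^k·(1−p*)^(3−k).
DDD: M=158.2400, payoff=0.0000, prob=0.028191
UDD: M=200.5600, payoff=18.0442, prob=0.064437
DUD: M=172.4816, payoff=18.0442, prob=0.064437
UUD: M=218.6104, payoff=0.0000, prob=0.147284
DDU: M=158.2400, payoff=18.0442, prob=0.064437
UDU: M=200.5600, payoff=57.7149, prob=0.147284
DUU: M=188.0049, payoff=57.7149, prob=0.147284
UUU: M=238.2853, payoff=0.0000, prob=0.336648
Price = Σ prob·payoff / R^3 = 20.489049 / 1.061208 = 19.3073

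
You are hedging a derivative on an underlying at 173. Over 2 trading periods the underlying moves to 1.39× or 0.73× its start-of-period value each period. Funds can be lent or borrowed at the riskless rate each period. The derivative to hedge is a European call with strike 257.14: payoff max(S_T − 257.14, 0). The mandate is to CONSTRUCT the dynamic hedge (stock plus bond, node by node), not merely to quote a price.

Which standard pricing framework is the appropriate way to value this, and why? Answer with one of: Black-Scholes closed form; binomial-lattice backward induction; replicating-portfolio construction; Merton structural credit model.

framework: replicating-portfolio construction

Key observation: the mandate to exhibit the hedge at every date and state singles out the replicating-portfolio construction on the 2-period tree with factors 1.39 and 0.73 from 173.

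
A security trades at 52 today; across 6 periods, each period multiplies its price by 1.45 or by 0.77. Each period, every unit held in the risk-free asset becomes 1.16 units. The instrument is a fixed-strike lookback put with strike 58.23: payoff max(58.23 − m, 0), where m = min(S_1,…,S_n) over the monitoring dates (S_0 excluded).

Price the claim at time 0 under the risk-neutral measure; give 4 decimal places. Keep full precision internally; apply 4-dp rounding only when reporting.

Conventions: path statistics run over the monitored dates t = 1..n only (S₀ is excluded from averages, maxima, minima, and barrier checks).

Set p* = 0.5735 (from d < R < u); the path-dependent value is the discounted p*-expectation over all price paths.
Enumerate all 2^6 = 64 price paths (U = up ×1.45, D = down ×0.77); each path with k up-moves has probability p*^k·(1−p*)^(6−k).
DDDDDD: m=10.8380, payoff=47.3920, prob=0.006016
UDDDDD: m=20.4092, payoff=37.8208, prob=0.008091
DUDDDD: m=20.4092, payoff=37.8208, prob=0.008091
UUDDDD: m=38.4328, payoff=19.7972, prob=0.010881
DDUDDD: m=20.4092, payoff=37.8208, prob=0.008091
UDUDDD: m=38.4328, payoff=19.7972, prob=0.010881
DUUDDD: m=38.4328, payoff=19.7972, prob=0.010881
UUUDDD: m=72.3735, payoff=0.0000, prob=0.014633
DDDUDD: m=20.4092, payoff=37.8208, prob=0.008091
UDDUDD: m=38.4328, payoff=19.7972, prob=0.010881
DUDUDD: m=38.4328, payoff=19.7972, prob=0.010881
UUDUDD: m=72.3735, payoff=0.0000, prob=0.014633
DDUUDD: m=30.8308, payoff=27.3992, prob=0.010881
UDUUDD: m=58.0580, payoff=0.1720, prob=0.014633
DUUUDD: m=40.0400, payoff=18.1900, prob=0.014633
UUUUDD: m=75.4000, payoff=0.0000, prob=0.019679
DDDDUD: m=18.2796, payoff=39.9504, prob=0.008091
UDDDUD: m=34.4226, payoff=23.8074, prob=0.010881
DUDDUD: m=34.4226, payoff=23.8074, prob=0.010881
UUDDUD: m=64.8218, payoff=0.0000, prob=0.014633
DDUDUD: m=30.8308, payoff=27.3992, prob=0.010881
UDUDUD: m=58.0580, payoff=0.1720, prob=0.014633
DUUDUD: m=40.0400, payoff=18.1900, prob=0.014633
UUUDUD: m=75.4000, payoff=0.0000, prob=0.019679
DDDUUD: m=23.7397, payoff=34.4903, prob=0.010881
UDDUUD: m=44.7047, payoff=13.5253, prob=0.014633
DUDUUD: m=40.0400, payoff=18.1900, prob=0.014633
UUDUUD: m=75.4000, payoff=0.0000, prob=0.019679
DDUUUD: m=30.8308, payoff=27.3992, prob=0.014633
UDUUUD: m=58.0580, payoff=0.1720, prob=0.019679
DUUUUD: m=40.0400, payoff=18.1900, prob=0.019679
UUUUUD: m=75.4000, payoff=0.0000, prob=0.026465
DDDDDU: m=14.0753, payoff=44.1547, prob=0.008091
UDDDDU: m=26.5054, payoff=31.7246, prob=0.010881
DUDDDU: m=26.5054, payoff=31.7246, prob=0.010881
UUDDDU: m=49.9128, payoff=8.3172, prob=0.014633
DDUDDU: m=26.5054, payoff=31.7246, prob=0.010881
UDUDDU: m=49.9128, payoff=8.3172, prob=0.014633
DUUDDU: m=40.0400, payoff=18.1900, prob=0.014633
UUUDDU: m=75.4000, payoff=0.0000, prob=0.019679
DDDUDU: m=23.7397, payoff=34.4903, prob=0.010881
UDDUDU: m=44.7047, payoff=13.5253, prob=0.014633
DUDUDU: m=40.0400, payoff=18.1900, prob=0.014633
UUDUDU: m=75.4000, payoff=0.0000, prob=0.019679
DDUUDU: m=30.8308, payoff=27.3992, prob=0.014633
UDUUDU: m=58.0580, payoff=0.1720, prob=0.019679
DUUUDU: m=40.0400, payoff=18.1900, prob=0.019679
UUUUDU: m=75.4000, payoff=0.0000, prob=0.026465
DDDDUU: m=18.2796, payoff=39.9504, prob=0.010881
UDDDUU: m=34.4226, payoff=23.8074, prob=0.014633
DUDDUU: m=34.4226, payoff=23.8074, prob=0.014633
UUDDUU: m=64.8218, payoff=0.0000, prob=0.019679
DDUDUU: m=30.8308, payoff=27.3992, prob=0.014633
UDUDUU: m=58.0580, payoff=0.1720, prob=0.019679
DUUDUU: m=40.0400, payoff=18.1900, prob=0.019679
UUUDUU: m=75.4000, payoff=0.0000, prob=0.026465
DDDUUU: m=23.7397, payoff=34.4903, prob=0.014633
UDDUUU: m=44.7047, payoff=13.5253, prob=0.019679
DUDUUU: m=40.0400, payoff=18.1900, prob=0.019679
UUDUUU: m=75.4000, payoff=0.0000, prob=0.026465
DDUUUU: m=30.8308, payoff=27.3992, prob=0.019679
UDUUUU: m=58.0580, payoff=0.1720, prob=0.026465
DUUUUU: m=40.0400, payoff=18.1900, prob=0.026465
UUUUUU: m=75.4000, payoff=0.0000, prob=0.035591
Price = Σ prob·payoff / R^6 = 13.714618 / 2.436396 = 5.6291

price = 5.6291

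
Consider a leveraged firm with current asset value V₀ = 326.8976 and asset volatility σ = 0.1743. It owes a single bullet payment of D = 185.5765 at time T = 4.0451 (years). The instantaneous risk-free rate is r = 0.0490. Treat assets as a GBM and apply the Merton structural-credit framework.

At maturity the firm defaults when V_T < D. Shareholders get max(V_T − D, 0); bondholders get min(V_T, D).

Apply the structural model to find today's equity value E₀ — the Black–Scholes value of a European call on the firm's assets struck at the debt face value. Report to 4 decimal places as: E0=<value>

E0=175.0871

With assets at 326.8976 and a single debt payment of 185.5765 at 4.0451 years:
d₁ = [ln(V₀/D) + (r + σ²/2)T] / (σ√T)
   = [ln(326.8976/185.5765) + (0.0490 + 0.5·0.1743²)·4.0451] / (0.1743·√4.0451)
   = [0.566180 + 0.259656] / 0.350560 = 2.355763
d₂ = d₁ − σ√T = 2.355763 − 0.350560 = 2.005204
N(d₁) = 0.990758,  N(d₂) = 0.977529,  e^(−rT) = 0.820198
E₀ = V₀·N(d₁) − D·e^(−rT)·N(d₂)
   = 326.8976·0.990758 − 185.5765·0.820198·0.977529 = 175.087129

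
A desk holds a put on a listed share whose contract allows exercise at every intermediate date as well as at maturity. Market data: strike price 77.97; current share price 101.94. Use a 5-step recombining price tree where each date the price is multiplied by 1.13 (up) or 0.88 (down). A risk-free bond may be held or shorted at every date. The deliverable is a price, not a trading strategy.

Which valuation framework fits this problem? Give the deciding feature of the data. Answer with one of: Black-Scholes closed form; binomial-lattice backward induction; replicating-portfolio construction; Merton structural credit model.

framework: binomial-lattice backward induction

Key observation: early exercise of the strike-77.97 put must be checked at each of the 5 dates (spot 101.94), which forces a node-by-node comparison of intrinsic and continuation value backward from expiry.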